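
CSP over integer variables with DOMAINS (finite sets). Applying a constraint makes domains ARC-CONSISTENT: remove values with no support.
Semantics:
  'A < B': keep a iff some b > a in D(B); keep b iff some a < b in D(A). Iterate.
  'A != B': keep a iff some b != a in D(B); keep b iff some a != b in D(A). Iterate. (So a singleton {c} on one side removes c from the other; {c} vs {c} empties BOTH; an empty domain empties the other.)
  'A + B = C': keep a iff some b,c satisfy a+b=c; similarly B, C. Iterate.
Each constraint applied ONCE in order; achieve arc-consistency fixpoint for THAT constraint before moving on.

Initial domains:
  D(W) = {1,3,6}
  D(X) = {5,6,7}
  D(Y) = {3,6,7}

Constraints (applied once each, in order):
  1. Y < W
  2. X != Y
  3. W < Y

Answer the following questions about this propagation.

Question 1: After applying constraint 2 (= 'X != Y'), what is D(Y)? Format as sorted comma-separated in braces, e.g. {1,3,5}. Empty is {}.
Answer: {3}

Derivation:
Constraint 1 (Y < W) on D(Y)={3,6,7} D(W)={1,3,6}: Y {3,6,7}->{3}; W {1,3,6}->{6}
Constraint 2 (X != Y) on D(X)={5,6,7} D(Y)={3}: no change
So after constraint 2: D(Y) = {3}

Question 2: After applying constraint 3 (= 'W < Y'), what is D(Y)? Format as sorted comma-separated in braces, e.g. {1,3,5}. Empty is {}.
Answer: {}

Derivation:
Constraint 1 (Y < W) on D(Y)={3,6,7} D(W)={1,3,6}: Y {3,6,7}->{3}; W {1,3,6}->{6}
Constraint 2 (X != Y) on D(X)={5,6,7} D(Y)={3}: no change
Constraint 3 (W < Y) on D(W)={6} D(Y)={3}: W {6}->{}; Y {3}->{}
So after constraint 3: D(Y) = {}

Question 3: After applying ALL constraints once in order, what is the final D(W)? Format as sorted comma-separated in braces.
Answer: {}

Derivation:
Constraint 1 (Y < W) on D(Y)={3,6,7} D(W)={1,3,6}: Y {3,6,7}->{3}; W {1,3,6}->{6}
Constraint 2 (X != Y) on D(X)={5,6,7} D(Y)={3}: no change
Constraint 3 (W < Y) on D(W)={6} D(Y)={3}: W {6}->{}; Y {3}->{}
So after all 3 constraints: D(W) = {}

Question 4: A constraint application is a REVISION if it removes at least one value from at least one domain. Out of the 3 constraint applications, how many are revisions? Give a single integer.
Answer: 2

Derivation:
Constraint 1 (Y < W) on D(Y)={3,6,7} D(W)={1,3,6}: Y {3,6,7}->{3}; W {1,3,6}->{6} => REVISION
Constraint 2 (X != Y) on D(X)={5,6,7} D(Y)={3}: no change => not a revision
Constraint 3 (W < Y) on D(W)={6} D(Y)={3}: W {6}->{}; Y {3}->{} => REVISION
Total revisions = 2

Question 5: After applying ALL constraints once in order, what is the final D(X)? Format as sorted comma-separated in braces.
Constraint 1 (Y < W) on D(Y)={3,6,7} D(W)={1,3,6}: Y {3,6,7}->{3}; W {1,3,6}->{6}
Constraint 2 (X != Y) on D(X)={5,6,7} D(Y)={3}: no change
Constraint 3 (W < Y) on D(W)={6} D(Y)={3}: W {6}->{}; Y {3}->{}
So after all 3 constraints: D(X) = {5,6,7}

Answer: {5,6,7}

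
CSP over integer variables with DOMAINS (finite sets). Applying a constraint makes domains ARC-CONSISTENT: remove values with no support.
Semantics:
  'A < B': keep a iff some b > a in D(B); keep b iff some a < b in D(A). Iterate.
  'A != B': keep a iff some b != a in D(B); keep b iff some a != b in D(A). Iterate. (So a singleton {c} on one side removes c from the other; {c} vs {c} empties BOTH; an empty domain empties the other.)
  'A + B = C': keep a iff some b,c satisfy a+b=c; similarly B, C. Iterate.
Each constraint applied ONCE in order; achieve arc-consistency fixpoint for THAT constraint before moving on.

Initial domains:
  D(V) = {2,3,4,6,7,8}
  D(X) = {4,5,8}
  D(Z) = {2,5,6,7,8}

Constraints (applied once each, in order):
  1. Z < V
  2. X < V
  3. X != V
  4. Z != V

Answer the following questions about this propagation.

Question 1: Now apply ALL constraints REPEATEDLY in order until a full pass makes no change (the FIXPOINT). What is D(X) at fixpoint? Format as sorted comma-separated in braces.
Answer: {4,5}

Derivation:
pass 0 (initial): D(X)={4,5,8}
pass 1: V {2,3,4,6,7,8}->{6,7,8}; X {4,5,8}->{4,5}; Z {2,5,6,7,8}->{2,5,6,7}
pass 2: no change
Fixpoint after 2 passes: D(X) = {4,5}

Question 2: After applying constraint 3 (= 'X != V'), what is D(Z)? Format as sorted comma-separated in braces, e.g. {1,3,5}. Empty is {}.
Constraint 1 (Z < V) on D(Z)={2,5,6,7,8} D(V)={2,3,4,6,7,8}: Z {2,5,6,7,8}->{2,5,6,7}; V {2,3,4,6,7,8}->{3,4,6,7,8}
Constraint 2 (X < V) on D(X)={4,5,8} D(V)={3,4,6,7,8}: X {4,5,8}->{4,5}; V {3,4,6,7,8}->{6,7,8}
Constraint 3 (X != V) on D(X)={4,5} D(V)={6,7,8}: no change
So after constraint 3: D(Z) = {2,5,6,7}

Answer: {2,5,6,7}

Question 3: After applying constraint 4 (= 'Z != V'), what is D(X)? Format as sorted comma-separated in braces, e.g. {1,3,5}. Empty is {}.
Constraint 1 (Z < V) on D(Z)={2,5,6,7,8} D(V)={2,3,4,6,7,8}: Z {2,5,6,7,8}->{2,5,6,7}; V {2,3,4,6,7,8}->{3,4,6,7,8}
Constraint 2 (X < V) on D(X)={4,5,8} D(V)={3,4,6,7,8}: X {4,5,8}->{4,5}; V {3,4,6,7,8}->{6,7,8}
Constraint 3 (X != V) on D(X)={4,5} D(V)={6,7,8}: no change
Constraint 4 (Z != V) on D(Z)={2,5,6,7} D(V)={6,7,8}: no change
So after constraint 4: D(X) = {4,5}

Answer: {4,5}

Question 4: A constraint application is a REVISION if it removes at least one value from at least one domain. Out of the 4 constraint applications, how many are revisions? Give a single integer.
Answer: 2

Derivation:
Constraint 1 (Z < V) on D(Z)={2,5,6,7,8} D(V)={2,3,4,6,7,8}: Z {2,5,6,7,8}->{2,5,6,7}; V {2,3,4,6,7,8}->{3,4,6,7,8} => REVISION
Constraint 2 (X < V) on D(X)={4,5,8} D(V)={3,4,6,7,8}: X {4,5,8}->{4,5}; V {3,4,6,7,8}->{6,7,8} => REVISION
Constraint 3 (X != V) on D(X)={4,5} D(V)={6,7,8}: no change => not a revision
Constraint 4 (Z != V) on D(Z)={2,5,6,7} D(V)={6,7,8}: no change => not a revision
Total revisions = 2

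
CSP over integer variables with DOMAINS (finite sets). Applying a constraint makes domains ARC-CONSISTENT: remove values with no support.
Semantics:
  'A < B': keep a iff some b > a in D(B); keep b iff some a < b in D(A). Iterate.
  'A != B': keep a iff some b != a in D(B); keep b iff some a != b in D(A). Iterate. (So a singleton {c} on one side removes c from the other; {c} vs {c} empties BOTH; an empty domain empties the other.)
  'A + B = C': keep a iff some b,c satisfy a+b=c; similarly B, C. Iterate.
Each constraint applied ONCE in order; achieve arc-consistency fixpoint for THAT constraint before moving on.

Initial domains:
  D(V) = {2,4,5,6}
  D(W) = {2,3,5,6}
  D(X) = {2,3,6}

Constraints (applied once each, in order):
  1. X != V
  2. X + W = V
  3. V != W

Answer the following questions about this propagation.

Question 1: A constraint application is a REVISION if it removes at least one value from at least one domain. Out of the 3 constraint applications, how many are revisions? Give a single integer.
Constraint 1 (X != V) on D(X)={2,3,6} D(V)={2,4,5,6}: no change => not a revision
Constraint 2 (X + W = V) on D(X)={2,3,6} D(W)={2,3,5,6} D(V)={2,4,5,6}: X {2,3,6}->{2,3}; W {2,3,5,6}->{2,3}; V {2,4,5,6}->{4,5,6} => REVISION
Constraint 3 (V != W) on D(V)={4,5,6} D(W)={2,3}: no change => not a revision
Total revisions = 1

Answer: 1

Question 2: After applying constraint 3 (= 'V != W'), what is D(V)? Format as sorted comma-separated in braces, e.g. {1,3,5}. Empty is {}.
Answer: {4,5,6}

Derivation:
Constraint 1 (X != V) on D(X)={2,3,6} D(V)={2,4,5,6}: no change
Constraint 2 (X + W = V) on D(X)={2,3,6} D(W)={2,3,5,6} D(V)={2,4,5,6}: X {2,3,6}->{2,3}; W {2,3,5,6}->{2,3}; V {2,4,5,6}->{4,5,6}
Constraint 3 (V != W) on D(V)={4,5,6} D(W)={2,3}: no change
So after constraint 3: D(V) = {4,5,6}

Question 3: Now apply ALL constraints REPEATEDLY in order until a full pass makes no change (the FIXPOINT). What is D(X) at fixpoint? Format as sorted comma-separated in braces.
Answer: {2,3}

Derivation:
pass 0 (initial): D(X)={2,3,6}
pass 1: V {2,4,5,6}->{4,5,6}; W {2,3,5,6}->{2,3}; X {2,3,6}->{2,3}
pass 2: no change
Fixpoint after 2 passes: D(X) = {2,3}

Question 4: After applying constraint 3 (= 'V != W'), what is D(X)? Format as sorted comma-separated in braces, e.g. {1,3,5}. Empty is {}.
Constraint 1 (X != V) on D(X)={2,3,6} D(V)={2,4,5,6}: no change
Constraint 2 (X + W = V) on D(X)={2,3,6} D(W)={2,3,5,6} D(V)={2,4,5,6}: X {2,3,6}->{2,3}; W {2,3,5,6}->{2,3}; V {2,4,5,6}->{4,5,6}
Constraint 3 (V != W) on D(V)={4,5,6} D(W)={2,3}: no change
So after constraint 3: D(X) = {2,3}

Answer: {2,3}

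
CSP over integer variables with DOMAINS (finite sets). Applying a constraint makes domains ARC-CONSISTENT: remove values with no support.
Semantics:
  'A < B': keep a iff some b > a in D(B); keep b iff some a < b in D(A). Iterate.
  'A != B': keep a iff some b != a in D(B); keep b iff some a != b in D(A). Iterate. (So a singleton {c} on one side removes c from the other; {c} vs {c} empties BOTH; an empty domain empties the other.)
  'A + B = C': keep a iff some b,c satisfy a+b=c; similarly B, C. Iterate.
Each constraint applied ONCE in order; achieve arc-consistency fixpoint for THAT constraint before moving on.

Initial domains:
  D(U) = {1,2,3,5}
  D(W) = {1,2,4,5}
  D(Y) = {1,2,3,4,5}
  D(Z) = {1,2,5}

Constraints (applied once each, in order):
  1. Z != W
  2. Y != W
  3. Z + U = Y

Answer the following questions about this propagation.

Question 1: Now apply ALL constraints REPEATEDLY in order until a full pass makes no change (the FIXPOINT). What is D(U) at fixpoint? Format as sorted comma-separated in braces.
pass 0 (initial): D(U)={1,2,3,5}
pass 1: U {1,2,3,5}->{1,2,3}; Y {1,2,3,4,5}->{2,3,4,5}; Z {1,2,5}->{1,2}
pass 2: no change
Fixpoint after 2 passes: D(U) = {1,2,3}

Answer: {1,2,3}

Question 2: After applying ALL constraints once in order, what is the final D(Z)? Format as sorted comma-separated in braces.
Answer: {1,2}

Derivation:
Constraint 1 (Z != W) on D(Z)={1,2,5} D(W)={1,2,4,5}: no change
Constraint 2 (Y != W) on D(Y)={1,2,3,4,5} D(W)={1,2,4,5}: no change
Constraint 3 (Z + U = Y) on D(Z)={1,2,5} D(U)={1,2,3,5} D(Y)={1,2,3,4,5}: Z {1,2,5}->{1,2}; U {1,2,3,5}->{1,2,3}; Y {1,2,3,4,5}->{2,3,4,5}
So after all 3 constraints: D(Z) = {1,2}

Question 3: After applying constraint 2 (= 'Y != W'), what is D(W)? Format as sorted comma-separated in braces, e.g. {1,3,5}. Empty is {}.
Constraint 1 (Z != W) on D(Z)={1,2,5} D(W)={1,2,4,5}: no change
Constraint 2 (Y != W) on D(Y)={1,2,3,4,5} D(W)={1,2,4,5}: no change
So after constraint 2: D(W) = {1,2,4,5}

Answer: {1,2,4,5}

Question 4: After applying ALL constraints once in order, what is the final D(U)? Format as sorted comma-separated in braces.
Answer: {1,2,3}

Derivation:
Constraint 1 (Z != W) on D(Z)={1,2,5} D(W)={1,2,4,5}: no change
Constraint 2 (Y != W) on D(Y)={1,2,3,4,5} D(W)={1,2,4,5}: no change
Constraint 3 (Z + U = Y) on D(Z)={1,2,5} D(U)={1,2,3,5} D(Y)={1,2,3,4,5}: Z {1,2,5}->{1,2}; U {1,2,3,5}->{1,2,3}; Y {1,2,3,4,5}->{2,3,4,5}
So after all 3 constraints: D(U) = {1,2,3}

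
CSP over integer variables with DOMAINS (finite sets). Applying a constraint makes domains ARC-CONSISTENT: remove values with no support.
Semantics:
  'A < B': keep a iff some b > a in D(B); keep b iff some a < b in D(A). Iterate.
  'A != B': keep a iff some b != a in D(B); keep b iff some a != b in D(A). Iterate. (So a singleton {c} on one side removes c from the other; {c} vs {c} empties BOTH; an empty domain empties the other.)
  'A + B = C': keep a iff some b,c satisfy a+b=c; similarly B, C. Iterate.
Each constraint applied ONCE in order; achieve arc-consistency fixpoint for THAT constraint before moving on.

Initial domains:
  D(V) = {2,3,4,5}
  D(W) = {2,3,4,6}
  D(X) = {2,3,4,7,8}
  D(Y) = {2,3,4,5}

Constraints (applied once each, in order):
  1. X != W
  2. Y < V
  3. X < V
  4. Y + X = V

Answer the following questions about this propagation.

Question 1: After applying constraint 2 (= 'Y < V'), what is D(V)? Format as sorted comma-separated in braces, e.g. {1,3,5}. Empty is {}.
Answer: {3,4,5}

Derivation:
Constraint 1 (X != W) on D(X)={2,3,4,7,8} D(W)={2,3,4,6}: no change
Constraint 2 (Y < V) on D(Y)={2,3,4,5} D(V)={2,3,4,5}: Y {2,3,4,5}->{2,3,4}; V {2,3,4,5}->{3,4,5}
So after constraint 2: D(V) = {3,4,5}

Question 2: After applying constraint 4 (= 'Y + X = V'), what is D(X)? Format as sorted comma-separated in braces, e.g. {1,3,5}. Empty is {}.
Answer: {2,3}

Derivation:
Constraint 1 (X != W) on D(X)={2,3,4,7,8} D(W)={2,3,4,6}: no change
Constraint 2 (Y < V) on D(Y)={2,3,4,5} D(V)={2,3,4,5}: Y {2,3,4,5}->{2,3,4}; V {2,3,4,5}->{3,4,5}
Constraint 3 (X < V) on D(X)={2,3,4,7,8} D(V)={3,4,5}: X {2,3,4,7,8}->{2,3,4}
Constraint 4 (Y + X = V) on D(Y)={2,3,4} D(X)={2,3,4} D(V)={3,4,5}: Y {2,3,4}->{2,3}; X {2,3,4}->{2,3}; V {3,4,5}->{4,5}
So after constraint 4: D(X) = {2,3}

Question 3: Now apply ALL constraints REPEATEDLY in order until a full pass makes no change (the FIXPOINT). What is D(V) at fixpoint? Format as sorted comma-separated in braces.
Answer: {4,5}

Derivation:
pass 0 (initial): D(V)={2,3,4,5}
pass 1: V {2,3,4,5}->{4,5}; X {2,3,4,7,8}->{2,3}; Y {2,3,4,5}->{2,3}
pass 2: no change
Fixpoint after 2 passes: D(V) = {4,5}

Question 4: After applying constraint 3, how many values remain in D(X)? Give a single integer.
Answer: 3

Derivation:
Constraint 1 (X != W) on D(X)={2,3,4,7,8} D(W)={2,3,4,6}: no change
Constraint 2 (Y < V) on D(Y)={2,3,4,5} D(V)={2,3,4,5}: Y {2,3,4,5}->{2,3,4}; V {2,3,4,5}->{3,4,5}
Constraint 3 (X < V) on D(X)={2,3,4,7,8} D(V)={3,4,5}: X {2,3,4,7,8}->{2,3,4}
So after constraint 3: D(X)={2,3,4}, size = 3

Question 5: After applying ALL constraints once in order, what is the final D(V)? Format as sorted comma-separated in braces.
Answer: {4,5}

Derivation:
Constraint 1 (X != W) on D(X)={2,3,4,7,8} D(W)={2,3,4,6}: no change
Constraint 2 (Y < V) on D(Y)={2,3,4,5} D(V)={2,3,4,5}: Y {2,3,4,5}->{2,3,4}; V {2,3,4,5}->{3,4,5}
Constraint 3 (X < V) on D(X)={2,3,4,7,8} D(V)={3,4,5}: X {2,3,4,7,8}->{2,3,4}
Constraint 4 (Y + X = V) on D(Y)={2,3,4} D(X)={2,3,4} D(V)={3,4,5}: Y {2,3,4}->{2,3}; X {2,3,4}->{2,3}; V {3,4,5}->{4,5}
So after all 4 constraints: D(V) = {4,5}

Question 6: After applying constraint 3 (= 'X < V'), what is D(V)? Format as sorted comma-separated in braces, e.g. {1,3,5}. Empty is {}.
Answer: {3,4,5}

Derivation:
Constraint 1 (X != W) on D(X)={2,3,4,7,8} D(W)={2,3,4,6}: no change
Constraint 2 (Y < V) on D(Y)={2,3,4,5} D(V)={2,3,4,5}: Y {2,3,4,5}->{2,3,4}; V {2,3,4,5}->{3,4,5}
Constraint 3 (X < V) on D(X)={2,3,4,7,8} D(V)={3,4,5}: X {2,3,4,7,8}->{2,3,4}
So after constraint 3: D(V) = {3,4,5}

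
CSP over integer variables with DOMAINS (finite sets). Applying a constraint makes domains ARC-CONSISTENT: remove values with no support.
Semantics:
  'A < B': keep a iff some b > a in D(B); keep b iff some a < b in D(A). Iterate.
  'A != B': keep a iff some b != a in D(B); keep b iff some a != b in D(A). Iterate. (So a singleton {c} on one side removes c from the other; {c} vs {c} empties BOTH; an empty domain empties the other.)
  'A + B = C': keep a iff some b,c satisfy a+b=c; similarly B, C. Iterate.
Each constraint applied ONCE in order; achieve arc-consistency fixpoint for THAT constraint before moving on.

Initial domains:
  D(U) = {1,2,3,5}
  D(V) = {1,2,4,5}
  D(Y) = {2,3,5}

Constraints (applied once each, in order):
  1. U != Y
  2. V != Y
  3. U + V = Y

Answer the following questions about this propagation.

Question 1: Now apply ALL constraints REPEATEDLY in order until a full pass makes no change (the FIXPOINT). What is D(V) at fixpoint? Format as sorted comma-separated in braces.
pass 0 (initial): D(V)={1,2,4,5}
pass 1: U {1,2,3,5}->{1,2,3}; V {1,2,4,5}->{1,2,4}
pass 2: no change
Fixpoint after 2 passes: D(V) = {1,2,4}

Answer: {1,2,4}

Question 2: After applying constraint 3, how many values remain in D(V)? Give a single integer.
Constraint 1 (U != Y) on D(U)={1,2,3,5} D(Y)={2,3,5}: no change
Constraint 2 (V != Y) on D(V)={1,2,4,5} D(Y)={2,3,5}: no change
Constraint 3 (U + V = Y) on D(U)={1,2,3,5} D(V)={1,2,4,5} D(Y)={2,3,5}: U {1,2,3,5}->{1,2,3}; V {1,2,4,5}->{1,2,4}
So after constraint 3: D(V)={1,2,4}, size = 3

Answer: 3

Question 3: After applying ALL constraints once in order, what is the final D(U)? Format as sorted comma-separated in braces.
Answer: {1,2,3}

Derivation:
Constraint 1 (U != Y) on D(U)={1,2,3,5} D(Y)={2,3,5}: no change
Constraint 2 (V != Y) on D(V)={1,2,4,5} D(Y)={2,3,5}: no change
Constraint 3 (U + V = Y) on D(U)={1,2,3,5} D(V)={1,2,4,5} D(Y)={2,3,5}: U {1,2,3,5}->{1,2,3}; V {1,2,4,5}->{1,2,4}
So after all 3 constraints: D(U) = {1,2,3}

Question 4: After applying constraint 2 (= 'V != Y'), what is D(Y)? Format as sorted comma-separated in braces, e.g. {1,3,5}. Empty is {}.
Constraint 1 (U != Y) on D(U)={1,2,3,5} D(Y)={2,3,5}: no change
Constraint 2 (V != Y) on D(V)={1,2,4,5} D(Y)={2,3,5}: no change
So after constraint 2: D(Y) = {2,3,5}

Answer: {2,3,5}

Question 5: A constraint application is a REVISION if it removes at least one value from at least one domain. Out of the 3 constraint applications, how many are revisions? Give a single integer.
Answer: 1

Derivation:
Constraint 1 (U != Y) on D(U)={1,2,3,5} D(Y)={2,3,5}: no change => not a revision
Constraint 2 (V != Y) on D(V)={1,2,4,5} D(Y)={2,3,5}: no change => not a revision
Constraint 3 (U + V = Y) on D(U)={1,2,3,5} D(V)={1,2,4,5} D(Y)={2,3,5}: U {1,2,3,5}->{1,2,3}; V {1,2,4,5}->{1,2,4} => REVISION
Total revisions = 1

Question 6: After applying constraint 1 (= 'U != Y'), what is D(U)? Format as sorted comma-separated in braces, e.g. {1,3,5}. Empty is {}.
Answer: {1,2,3,5}

Derivation:
Constraint 1 (U != Y) on D(U)={1,2,3,5} D(Y)={2,3,5}: no change
So after constraint 1: D(U) = {1,2,3,5}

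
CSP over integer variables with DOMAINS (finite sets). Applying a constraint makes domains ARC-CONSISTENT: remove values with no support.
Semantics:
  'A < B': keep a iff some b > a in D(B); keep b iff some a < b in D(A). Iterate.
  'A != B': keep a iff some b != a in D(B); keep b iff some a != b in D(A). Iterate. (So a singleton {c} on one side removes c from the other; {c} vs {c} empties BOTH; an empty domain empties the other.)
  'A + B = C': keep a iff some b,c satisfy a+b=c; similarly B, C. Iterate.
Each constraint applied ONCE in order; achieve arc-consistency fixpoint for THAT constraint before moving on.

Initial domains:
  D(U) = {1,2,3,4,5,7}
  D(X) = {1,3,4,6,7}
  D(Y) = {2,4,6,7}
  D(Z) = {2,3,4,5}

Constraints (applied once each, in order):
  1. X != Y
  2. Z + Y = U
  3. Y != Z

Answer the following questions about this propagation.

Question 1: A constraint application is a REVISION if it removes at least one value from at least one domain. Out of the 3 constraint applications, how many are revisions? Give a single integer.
Constraint 1 (X != Y) on D(X)={1,3,4,6,7} D(Y)={2,4,6,7}: no change => not a revision
Constraint 2 (Z + Y = U) on D(Z)={2,3,4,5} D(Y)={2,4,6,7} D(U)={1,2,3,4,5,7}: Z {2,3,4,5}->{2,3,5}; Y {2,4,6,7}->{2,4}; U {1,2,3,4,5,7}->{4,5,7} => REVISION
Constraint 3 (Y != Z) on D(Y)={2,4} D(Z)={2,3,5}: no change => not a revision
Total revisions = 1

Answer: 1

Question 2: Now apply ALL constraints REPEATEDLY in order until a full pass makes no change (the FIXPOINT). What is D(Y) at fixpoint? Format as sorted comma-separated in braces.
pass 0 (initial): D(Y)={2,4,6,7}
pass 1: U {1,2,3,4,5,7}->{4,5,7}; Y {2,4,6,7}->{2,4}; Z {2,3,4,5}->{2,3,5}
pass 2: no change
Fixpoint after 2 passes: D(Y) = {2,4}

Answer: {2,4}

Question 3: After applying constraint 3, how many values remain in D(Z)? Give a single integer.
Answer: 3

Derivation:
Constraint 1 (X != Y) on D(X)={1,3,4,6,7} D(Y)={2,4,6,7}: no change
Constraint 2 (Z + Y = U) on D(Z)={2,3,4,5} D(Y)={2,4,6,7} D(U)={1,2,3,4,5,7}: Z {2,3,4,5}->{2,3,5}; Y {2,4,6,7}->{2,4}; U {1,2,3,4,5,7}->{4,5,7}
Constraint 3 (Y != Z) on D(Y)={2,4} D(Z)={2,3,5}: no change
So after constraint 3: D(Z)={2,3,5}, size = 3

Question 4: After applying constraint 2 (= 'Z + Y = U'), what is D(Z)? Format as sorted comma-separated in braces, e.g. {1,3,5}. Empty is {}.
Answer: {2,3,5}

Derivation:
Constraint 1 (X != Y) on D(X)={1,3,4,6,7} D(Y)={2,4,6,7}: no change
Constraint 2 (Z + Y = U) on D(Z)={2,3,4,5} D(Y)={2,4,6,7} D(U)={1,2,3,4,5,7}: Z {2,3,4,5}->{2,3,5}; Y {2,4,6,7}->{2,4}; U {1,2,3,4,5,7}->{4,5,7}
So after constraint 2: D(Z) = {2,3,5}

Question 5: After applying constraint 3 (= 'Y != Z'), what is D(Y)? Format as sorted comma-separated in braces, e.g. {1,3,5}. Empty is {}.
Answer: {2,4}

Derivation:
Constraint 1 (X != Y) on D(X)={1,3,4,6,7} D(Y)={2,4,6,7}: no change
Constraint 2 (Z + Y = U) on D(Z)={2,3,4,5} D(Y)={2,4,6,7} D(U)={1,2,3,4,5,7}: Z {2,3,4,5}->{2,3,5}; Y {2,4,6,7}->{2,4}; U {1,2,3,4,5,7}->{4,5,7}
Constraint 3 (Y != Z) on D(Y)={2,4} D(Z)={2,3,5}: no change
So after constraint 3: D(Y) = {2,4}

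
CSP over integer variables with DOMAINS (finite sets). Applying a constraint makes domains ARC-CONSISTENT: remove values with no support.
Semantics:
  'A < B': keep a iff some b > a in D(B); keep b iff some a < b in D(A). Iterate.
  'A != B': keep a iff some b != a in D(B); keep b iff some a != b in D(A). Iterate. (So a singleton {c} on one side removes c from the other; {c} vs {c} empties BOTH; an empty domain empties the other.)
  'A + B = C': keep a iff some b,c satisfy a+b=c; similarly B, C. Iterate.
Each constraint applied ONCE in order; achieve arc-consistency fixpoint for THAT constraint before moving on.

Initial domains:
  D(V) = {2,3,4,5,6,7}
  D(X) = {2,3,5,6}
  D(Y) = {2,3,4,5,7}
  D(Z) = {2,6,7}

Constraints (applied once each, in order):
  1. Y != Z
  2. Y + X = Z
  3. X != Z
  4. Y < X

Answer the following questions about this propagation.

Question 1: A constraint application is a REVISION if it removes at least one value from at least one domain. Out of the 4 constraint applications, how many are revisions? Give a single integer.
Answer: 2

Derivation:
Constraint 1 (Y != Z) on D(Y)={2,3,4,5,7} D(Z)={2,6,7}: no change => not a revision
Constraint 2 (Y + X = Z) on D(Y)={2,3,4,5,7} D(X)={2,3,5,6} D(Z)={2,6,7}: Y {2,3,4,5,7}->{2,3,4,5}; X {2,3,5,6}->{2,3,5}; Z {2,6,7}->{6,7} => REVISION
Constraint 3 (X != Z) on D(X)={2,3,5} D(Z)={6,7}: no change => not a revision
Constraint 4 (Y < X) on D(Y)={2,3,4,5} D(X)={2,3,5}: Y {2,3,4,5}->{2,3,4}; X {2,3,5}->{3,5} => REVISION
Total revisions = 2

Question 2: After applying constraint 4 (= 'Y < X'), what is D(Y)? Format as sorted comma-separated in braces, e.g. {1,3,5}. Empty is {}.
Answer: {2,3,4}

Derivation:
Constraint 1 (Y != Z) on D(Y)={2,3,4,5,7} D(Z)={2,6,7}: no change
Constraint 2 (Y + X = Z) on D(Y)={2,3,4,5,7} D(X)={2,3,5,6} D(Z)={2,6,7}: Y {2,3,4,5,7}->{2,3,4,5}; X {2,3,5,6}->{2,3,5}; Z {2,6,7}->{6,7}
Constraint 3 (X != Z) on D(X)={2,3,5} D(Z)={6,7}: no change
Constraint 4 (Y < X) on D(Y)={2,3,4,5} D(X)={2,3,5}: Y {2,3,4,5}->{2,3,4}; X {2,3,5}->{3,5}
So after constraint 4: D(Y) = {2,3,4}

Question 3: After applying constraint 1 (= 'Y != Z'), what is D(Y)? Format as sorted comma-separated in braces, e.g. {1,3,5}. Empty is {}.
Answer: {2,3,4,5,7}

Derivation:
Constraint 1 (Y != Z) on D(Y)={2,3,4,5,7} D(Z)={2,6,7}: no change
So after constraint 1: D(Y) = {2,3,4,5,7}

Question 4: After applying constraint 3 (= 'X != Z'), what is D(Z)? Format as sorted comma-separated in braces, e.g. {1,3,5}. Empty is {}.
Answer: {6,7}

Derivation:
Constraint 1 (Y != Z) on D(Y)={2,3,4,5,7} D(Z)={2,6,7}: no change
Constraint 2 (Y + X = Z) on D(Y)={2,3,4,5,7} D(X)={2,3,5,6} D(Z)={2,6,7}: Y {2,3,4,5,7}->{2,3,4,5}; X {2,3,5,6}->{2,3,5}; Z {2,6,7}->{6,7}
Constraint 3 (X != Z) on D(X)={2,3,5} D(Z)={6,7}: no change
So after constraint 3: D(Z) = {6,7}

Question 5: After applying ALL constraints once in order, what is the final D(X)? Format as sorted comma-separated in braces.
Answer: {3,5}

Derivation:
Constraint 1 (Y != Z) on D(Y)={2,3,4,5,7} D(Z)={2,6,7}: no change
Constraint 2 (Y + X = Z) on D(Y)={2,3,4,5,7} D(X)={2,3,5,6} D(Z)={2,6,7}: Y {2,3,4,5,7}->{2,3,4,5}; X {2,3,5,6}->{2,3,5}; Z {2,6,7}->{6,7}
Constraint 3 (X != Z) on D(X)={2,3,5} D(Z)={6,7}: no change
Constraint 4 (Y < X) on D(Y)={2,3,4,5} D(X)={2,3,5}: Y {2,3,4,5}->{2,3,4}; X {2,3,5}->{3,5}
So after all 4 constraints: D(X) = {3,5}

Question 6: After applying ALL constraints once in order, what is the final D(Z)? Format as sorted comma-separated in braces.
Constraint 1 (Y != Z) on D(Y)={2,3,4,5,7} D(Z)={2,6,7}: no change
Constraint 2 (Y + X = Z) on D(Y)={2,3,4,5,7} D(X)={2,3,5,6} D(Z)={2,6,7}: Y {2,3,4,5,7}->{2,3,4,5}; X {2,3,5,6}->{2,3,5}; Z {2,6,7}->{6,7}
Constraint 3 (X != Z) on D(X)={2,3,5} D(Z)={6,7}: no change
Constraint 4 (Y < X) on D(Y)={2,3,4,5} D(X)={2,3,5}: Y {2,3,4,5}->{2,3,4}; X {2,3,5}->{3,5}
So after all 4 constraints: D(Z) = {6,7}

Answer: {6,7}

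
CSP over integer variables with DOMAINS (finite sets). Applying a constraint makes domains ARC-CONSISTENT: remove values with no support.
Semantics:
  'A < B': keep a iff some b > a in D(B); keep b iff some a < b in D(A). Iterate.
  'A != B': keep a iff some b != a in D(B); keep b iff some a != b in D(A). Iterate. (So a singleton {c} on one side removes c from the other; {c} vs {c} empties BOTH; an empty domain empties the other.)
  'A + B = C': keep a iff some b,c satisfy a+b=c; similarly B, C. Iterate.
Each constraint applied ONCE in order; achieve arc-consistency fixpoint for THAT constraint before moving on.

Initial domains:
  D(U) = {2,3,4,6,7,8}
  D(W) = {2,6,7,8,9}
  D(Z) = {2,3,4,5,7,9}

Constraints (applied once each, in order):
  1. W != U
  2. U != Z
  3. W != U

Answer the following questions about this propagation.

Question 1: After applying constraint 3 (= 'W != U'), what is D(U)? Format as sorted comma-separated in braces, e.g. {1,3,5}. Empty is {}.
Constraint 1 (W != U) on D(W)={2,6,7,8,9} D(U)={2,3,4,6,7,8}: no change
Constraint 2 (U != Z) on D(U)={2,3,4,6,7,8} D(Z)={2,3,4,5,7,9}: no change
Constraint 3 (W != U) on D(W)={2,6,7,8,9} D(U)={2,3,4,6,7,8}: no change
So after constraint 3: D(U) = {2,3,4,6,7,8}

Answer: {2,3,4,6,7,8}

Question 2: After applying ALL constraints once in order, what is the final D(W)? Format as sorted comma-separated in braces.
Answer: {2,6,7,8,9}

Derivation:
Constraint 1 (W != U) on D(W)={2,6,7,8,9} D(U)={2,3,4,6,7,8}: no change
Constraint 2 (U != Z) on D(U)={2,3,4,6,7,8} D(Z)={2,3,4,5,7,9}: no change
Constraint 3 (W != U) on D(W)={2,6,7,8,9} D(U)={2,3,4,6,7,8}: no change
So after all 3 constraints: D(W) = {2,6,7,8,9}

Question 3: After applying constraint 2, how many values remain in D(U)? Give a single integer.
Constraint 1 (W != U) on D(W)={2,6,7,8,9} D(U)={2,3,4,6,7,8}: no change
Constraint 2 (U != Z) on D(U)={2,3,4,6,7,8} D(Z)={2,3,4,5,7,9}: no change
So after constraint 2: D(U)={2,3,4,6,7,8}, size = 6

Answer: 6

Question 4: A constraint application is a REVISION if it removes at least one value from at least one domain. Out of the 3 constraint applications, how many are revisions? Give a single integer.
Answer: 0

Derivation:
Constraint 1 (W != U) on D(W)={2,6,7,8,9} D(U)={2,3,4,6,7,8}: no change => not a revision
Constraint 2 (U != Z) on D(U)={2,3,4,6,7,8} D(Z)={2,3,4,5,7,9}: no change => not a revision
Constraint 3 (W != U) on D(W)={2,6,7,8,9} D(U)={2,3,4,6,7,8}: no change => not a revision
Total revisions = 0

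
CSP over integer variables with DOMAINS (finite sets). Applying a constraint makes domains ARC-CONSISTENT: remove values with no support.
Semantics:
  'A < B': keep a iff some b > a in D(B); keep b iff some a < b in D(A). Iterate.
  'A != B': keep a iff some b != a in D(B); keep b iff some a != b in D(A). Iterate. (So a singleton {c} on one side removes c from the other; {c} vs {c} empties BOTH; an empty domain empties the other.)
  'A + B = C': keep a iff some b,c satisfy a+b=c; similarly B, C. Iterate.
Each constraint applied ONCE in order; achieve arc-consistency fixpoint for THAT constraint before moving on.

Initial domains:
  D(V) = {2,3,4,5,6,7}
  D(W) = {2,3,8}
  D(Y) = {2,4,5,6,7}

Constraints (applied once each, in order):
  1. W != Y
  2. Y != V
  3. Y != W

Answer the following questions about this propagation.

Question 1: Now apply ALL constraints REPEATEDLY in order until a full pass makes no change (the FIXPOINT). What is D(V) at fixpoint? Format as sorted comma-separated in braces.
Answer: {2,3,4,5,6,7}

Derivation:
pass 0 (initial): D(V)={2,3,4,5,6,7}
pass 1: no change
Fixpoint after 1 passes: D(V) = {2,3,4,5,6,7}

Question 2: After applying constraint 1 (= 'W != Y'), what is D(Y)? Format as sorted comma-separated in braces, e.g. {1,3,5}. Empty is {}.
Constraint 1 (W != Y) on D(W)={2,3,8} D(Y)={2,4,5,6,7}: no change
So after constraint 1: D(Y) = {2,4,5,6,7}

Answer: {2,4,5,6,7}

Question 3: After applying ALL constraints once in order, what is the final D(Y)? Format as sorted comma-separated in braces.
Answer: {2,4,5,6,7}

Derivation:
Constraint 1 (W != Y) on D(W)={2,3,8} D(Y)={2,4,5,6,7}: no change
Constraint 2 (Y != V) on D(Y)={2,4,5,6,7} D(V)={2,3,4,5,6,7}: no change
Constraint 3 (Y != W) on D(Y)={2,4,5,6,7} D(W)={2,3,8}: no change
So after all 3 constraints: D(Y) = {2,4,5,6,7}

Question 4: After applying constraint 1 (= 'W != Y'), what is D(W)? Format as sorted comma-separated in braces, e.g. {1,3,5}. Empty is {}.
Answer: {2,3,8}

Derivation:
Constraint 1 (W != Y) on D(W)={2,3,8} D(Y)={2,4,5,6,7}: no change
So after constraint 1: D(W) = {2,3,8}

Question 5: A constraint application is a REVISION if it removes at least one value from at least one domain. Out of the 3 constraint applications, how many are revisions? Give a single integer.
Answer: 0

Derivation:
Constraint 1 (W != Y) on D(W)={2,3,8} D(Y)={2,4,5,6,7}: no change => not a revision
Constraint 2 (Y != V) on D(Y)={2,4,5,6,7} D(V)={2,3,4,5,6,7}: no change => not a revision
Constraint 3 (Y != W) on D(Y)={2,4,5,6,7} D(W)={2,3,8}: no change => not a revision
Total revisions = 0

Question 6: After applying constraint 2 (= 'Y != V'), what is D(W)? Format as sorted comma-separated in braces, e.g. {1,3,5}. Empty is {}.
Constraint 1 (W != Y) on D(W)={2,3,8} D(Y)={2,4,5,6,7}: no change
Constraint 2 (Y != V) on D(Y)={2,4,5,6,7} D(V)={2,3,4,5,6,7}: no change
So after constraint 2: D(W) = {2,3,8}

Answer: {2,3,8}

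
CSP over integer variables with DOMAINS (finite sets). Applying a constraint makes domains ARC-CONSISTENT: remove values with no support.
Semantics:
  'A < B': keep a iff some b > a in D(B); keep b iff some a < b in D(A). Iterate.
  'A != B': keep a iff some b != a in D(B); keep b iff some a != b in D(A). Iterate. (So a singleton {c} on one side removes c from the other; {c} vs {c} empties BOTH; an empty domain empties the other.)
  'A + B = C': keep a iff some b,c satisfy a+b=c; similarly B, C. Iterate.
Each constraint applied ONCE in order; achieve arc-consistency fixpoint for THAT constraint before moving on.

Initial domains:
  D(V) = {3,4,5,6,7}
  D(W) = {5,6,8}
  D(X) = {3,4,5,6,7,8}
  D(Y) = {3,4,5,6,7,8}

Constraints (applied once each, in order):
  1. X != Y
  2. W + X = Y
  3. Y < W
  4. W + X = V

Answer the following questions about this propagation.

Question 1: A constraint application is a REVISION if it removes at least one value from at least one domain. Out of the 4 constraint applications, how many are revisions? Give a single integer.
Constraint 1 (X != Y) on D(X)={3,4,5,6,7,8} D(Y)={3,4,5,6,7,8}: no change => not a revision
Constraint 2 (W + X = Y) on D(W)={5,6,8} D(X)={3,4,5,6,7,8} D(Y)={3,4,5,6,7,8}: W {5,6,8}->{5}; X {3,4,5,6,7,8}->{3}; Y {3,4,5,6,7,8}->{8} => REVISION
Constraint 3 (Y < W) on D(Y)={8} D(W)={5}: Y {8}->{}; W {5}->{} => REVISION
Constraint 4 (W + X = V) on D(W)={} D(X)={3} D(V)={3,4,5,6,7}: X {3}->{}; V {3,4,5,6,7}->{} => REVISION
Total revisions = 3

Answer: 3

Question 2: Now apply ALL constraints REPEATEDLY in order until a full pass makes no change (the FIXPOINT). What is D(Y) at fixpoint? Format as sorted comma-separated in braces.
pass 0 (initial): D(Y)={3,4,5,6,7,8}
pass 1: V {3,4,5,6,7}->{}; W {5,6,8}->{}; X {3,4,5,6,7,8}->{}; Y {3,4,5,6,7,8}->{}
pass 2: no change
Fixpoint after 2 passes: D(Y) = {}

Answer: {}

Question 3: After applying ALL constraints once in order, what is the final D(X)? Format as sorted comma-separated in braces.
Answer: {}

Derivation:
Constraint 1 (X != Y) on D(X)={3,4,5,6,7,8} D(Y)={3,4,5,6,7,8}: no change
Constraint 2 (W + X = Y) on D(W)={5,6,8} D(X)={3,4,5,6,7,8} D(Y)={3,4,5,6,7,8}: W {5,6,8}->{5}; X {3,4,5,6,7,8}->{3}; Y {3,4,5,6,7,8}->{8}
Constraint 3 (Y < W) on D(Y)={8} D(W)={5}: Y {8}->{}; W {5}->{}
Constraint 4 (W + X = V) on D(W)={} D(X)={3} D(V)={3,4,5,6,7}: X {3}->{}; V {3,4,5,6,7}->{}
So after all 4 constraints: D(X) = {}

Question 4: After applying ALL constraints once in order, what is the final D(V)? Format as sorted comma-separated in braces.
Answer: {}

Derivation:
Constraint 1 (X != Y) on D(X)={3,4,5,6,7,8} D(Y)={3,4,5,6,7,8}: no change
Constraint 2 (W + X = Y) on D(W)={5,6,8} D(X)={3,4,5,6,7,8} D(Y)={3,4,5,6,7,8}: W {5,6,8}->{5}; X {3,4,5,6,7,8}->{3}; Y {3,4,5,6,7,8}->{8}
Constraint 3 (Y < W) on D(Y)={8} D(W)={5}: Y {8}->{}; W {5}->{}
Constraint 4 (W + X = V) on D(W)={} D(X)={3} D(V)={3,4,5,6,7}: X {3}->{}; V {3,4,5,6,7}->{}
So after all 4 constraints: D(V) = {}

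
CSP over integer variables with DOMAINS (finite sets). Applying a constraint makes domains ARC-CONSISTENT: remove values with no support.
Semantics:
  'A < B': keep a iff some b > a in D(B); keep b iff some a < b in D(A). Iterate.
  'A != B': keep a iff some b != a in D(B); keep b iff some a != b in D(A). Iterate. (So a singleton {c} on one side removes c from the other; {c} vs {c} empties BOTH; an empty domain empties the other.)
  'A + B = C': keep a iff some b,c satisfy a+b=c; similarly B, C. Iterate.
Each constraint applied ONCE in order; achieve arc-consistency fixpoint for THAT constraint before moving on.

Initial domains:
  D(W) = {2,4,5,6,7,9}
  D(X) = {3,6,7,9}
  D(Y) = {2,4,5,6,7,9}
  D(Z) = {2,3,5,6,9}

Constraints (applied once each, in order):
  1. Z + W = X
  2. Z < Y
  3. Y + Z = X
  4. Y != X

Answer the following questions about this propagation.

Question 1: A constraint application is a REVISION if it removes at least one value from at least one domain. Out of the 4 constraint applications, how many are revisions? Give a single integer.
Answer: 3

Derivation:
Constraint 1 (Z + W = X) on D(Z)={2,3,5,6,9} D(W)={2,4,5,6,7,9} D(X)={3,6,7,9}: Z {2,3,5,6,9}->{2,3,5}; W {2,4,5,6,7,9}->{2,4,5,6,7}; X {3,6,7,9}->{6,7,9} => REVISION
Constraint 2 (Z < Y) on D(Z)={2,3,5} D(Y)={2,4,5,6,7,9}: Y {2,4,5,6,7,9}->{4,5,6,7,9} => REVISION
Constraint 3 (Y + Z = X) on D(Y)={4,5,6,7,9} D(Z)={2,3,5} D(X)={6,7,9}: Y {4,5,6,7,9}->{4,5,6,7} => REVISION
Constraint 4 (Y != X) on D(Y)={4,5,6,7} D(X)={6,7,9}: no change => not a revision
Total revisions = 3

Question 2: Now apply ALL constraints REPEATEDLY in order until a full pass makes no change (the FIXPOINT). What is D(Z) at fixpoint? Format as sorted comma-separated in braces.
pass 0 (initial): D(Z)={2,3,5,6,9}
pass 1: W {2,4,5,6,7,9}->{2,4,5,6,7}; X {3,6,7,9}->{6,7,9}; Y {2,4,5,6,7,9}->{4,5,6,7}; Z {2,3,5,6,9}->{2,3,5}
pass 2: no change
Fixpoint after 2 passes: D(Z) = {2,3,5}

Answer: {2,3,5}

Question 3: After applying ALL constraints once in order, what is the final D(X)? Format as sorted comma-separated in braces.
Answer: {6,7,9}

Derivation:
Constraint 1 (Z + W = X) on D(Z)={2,3,5,6,9} D(W)={2,4,5,6,7,9} D(X)={3,6,7,9}: Z {2,3,5,6,9}->{2,3,5}; W {2,4,5,6,7,9}->{2,4,5,6,7}; X {3,6,7,9}->{6,7,9}
Constraint 2 (Z < Y) on D(Z)={2,3,5} D(Y)={2,4,5,6,7,9}: Y {2,4,5,6,7,9}->{4,5,6,7,9}
Constraint 3 (Y + Z = X) on D(Y)={4,5,6,7,9} D(Z)={2,3,5} D(X)={6,7,9}: Y {4,5,6,7,9}->{4,5,6,7}
Constraint 4 (Y != X) on D(Y)={4,5,6,7} D(X)={6,7,9}: no change
So after all 4 constraints: D(X) = {6,7,9}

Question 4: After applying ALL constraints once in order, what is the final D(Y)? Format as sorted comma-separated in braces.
Answer: {4,5,6,7}

Derivation:
Constraint 1 (Z + W = X) on D(Z)={2,3,5,6,9} D(W)={2,4,5,6,7,9} D(X)={3,6,7,9}: Z {2,3,5,6,9}->{2,3,5}; W {2,4,5,6,7,9}->{2,4,5,6,7}; X {3,6,7,9}->{6,7,9}
Constraint 2 (Z < Y) on D(Z)={2,3,5} D(Y)={2,4,5,6,7,9}: Y {2,4,5,6,7,9}->{4,5,6,7,9}
Constraint 3 (Y + Z = X) on D(Y)={4,5,6,7,9} D(Z)={2,3,5} D(X)={6,7,9}: Y {4,5,6,7,9}->{4,5,6,7}
Constraint 4 (Y != X) on D(Y)={4,5,6,7} D(X)={6,7,9}: no change
So after all 4 constraints: D(Y) = {4,5,6,7}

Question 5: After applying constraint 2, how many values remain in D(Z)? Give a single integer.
Answer: 3

Derivation:
Constraint 1 (Z + W = X) on D(Z)={2,3,5,6,9} D(W)={2,4,5,6,7,9} D(X)={3,6,7,9}: Z {2,3,5,6,9}->{2,3,5}; W {2,4,5,6,7,9}->{2,4,5,6,7}; X {3,6,7,9}->{6,7,9}
Constraint 2 (Z < Y) on D(Z)={2,3,5} D(Y)={2,4,5,6,7,9}: Y {2,4,5,6,7,9}->{4,5,6,7,9}
So after constraint 2: D(Z)={2,3,5}, size = 3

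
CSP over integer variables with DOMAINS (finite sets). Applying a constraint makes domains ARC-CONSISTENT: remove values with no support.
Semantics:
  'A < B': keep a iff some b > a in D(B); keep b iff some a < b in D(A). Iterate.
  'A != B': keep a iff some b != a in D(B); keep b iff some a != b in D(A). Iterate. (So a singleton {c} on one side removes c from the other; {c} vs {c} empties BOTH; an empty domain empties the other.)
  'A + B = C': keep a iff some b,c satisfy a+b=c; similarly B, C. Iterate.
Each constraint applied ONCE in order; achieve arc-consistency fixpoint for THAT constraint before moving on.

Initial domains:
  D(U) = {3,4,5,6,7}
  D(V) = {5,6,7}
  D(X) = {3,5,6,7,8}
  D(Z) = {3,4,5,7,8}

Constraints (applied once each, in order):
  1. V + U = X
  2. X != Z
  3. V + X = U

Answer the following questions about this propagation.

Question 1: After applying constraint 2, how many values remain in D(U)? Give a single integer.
Answer: 1

Derivation:
Constraint 1 (V + U = X) on D(V)={5,6,7} D(U)={3,4,5,6,7} D(X)={3,5,6,7,8}: V {5,6,7}->{5}; U {3,4,5,6,7}->{3}; X {3,5,6,7,8}->{8}
Constraint 2 (X != Z) on D(X)={8} D(Z)={3,4,5,7,8}: Z {3,4,5,7,8}->{3,4,5,7}
So after constraint 2: D(U)={3}, size = 1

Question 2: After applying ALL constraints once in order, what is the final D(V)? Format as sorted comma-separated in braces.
Constraint 1 (V + U = X) on D(V)={5,6,7} D(U)={3,4,5,6,7} D(X)={3,5,6,7,8}: V {5,6,7}->{5}; U {3,4,5,6,7}->{3}; X {3,5,6,7,8}->{8}
Constraint 2 (X != Z) on D(X)={8} D(Z)={3,4,5,7,8}: Z {3,4,5,7,8}->{3,4,5,7}
Constraint 3 (V + X = U) on D(V)={5} D(X)={8} D(U)={3}: V {5}->{}; X {8}->{}; U {3}->{}
So after all 3 constraints: D(V) = {}

Answer: {}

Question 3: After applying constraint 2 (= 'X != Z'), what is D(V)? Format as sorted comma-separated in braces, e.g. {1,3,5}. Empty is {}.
Answer: {5}

Derivation:
Constraint 1 (V + U = X) on D(V)={5,6,7} D(U)={3,4,5,6,7} D(X)={3,5,6,7,8}: V {5,6,7}->{5}; U {3,4,5,6,7}->{3}; X {3,5,6,7,8}->{8}
Constraint 2 (X != Z) on D(X)={8} D(Z)={3,4,5,7,8}: Z {3,4,5,7,8}->{3,4,5,7}
So after constraint 2: D(V) = {5}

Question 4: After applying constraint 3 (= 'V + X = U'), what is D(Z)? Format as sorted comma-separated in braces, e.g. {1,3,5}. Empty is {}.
Constraint 1 (V + U = X) on D(V)={5,6,7} D(U)={3,4,5,6,7} D(X)={3,5,6,7,8}: V {5,6,7}->{5}; U {3,4,5,6,7}->{3}; X {3,5,6,7,8}->{8}
Constraint 2 (X != Z) on D(X)={8} D(Z)={3,4,5,7,8}: Z {3,4,5,7,8}->{3,4,5,7}
Constraint 3 (V + X = U) on D(V)={5} D(X)={8} D(U)={3}: V {5}->{}; X {8}->{}; U {3}->{}
So after constraint 3: D(Z) = {3,4,5,7}

Answer: {3,4,5,7}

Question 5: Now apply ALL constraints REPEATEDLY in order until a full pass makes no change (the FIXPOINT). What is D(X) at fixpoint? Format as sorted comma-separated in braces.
pass 0 (initial): D(X)={3,5,6,7,8}
pass 1: U {3,4,5,6,7}->{}; V {5,6,7}->{}; X {3,5,6,7,8}->{}; Z {3,4,5,7,8}->{3,4,5,7}
pass 2: Z {3,4,5,7}->{}
pass 3: no change
Fixpoint after 3 passes: D(X) = {}

Answer: {}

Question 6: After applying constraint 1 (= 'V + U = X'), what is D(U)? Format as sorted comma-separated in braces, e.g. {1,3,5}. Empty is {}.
Answer: {3}

Derivation:
Constraint 1 (V + U = X) on D(V)={5,6,7} D(U)={3,4,5,6,7} D(X)={3,5,6,7,8}: V {5,6,7}->{5}; U {3,4,5,6,7}->{3}; X {3,5,6,7,8}->{8}
So after constraint 1: D(U) = {3}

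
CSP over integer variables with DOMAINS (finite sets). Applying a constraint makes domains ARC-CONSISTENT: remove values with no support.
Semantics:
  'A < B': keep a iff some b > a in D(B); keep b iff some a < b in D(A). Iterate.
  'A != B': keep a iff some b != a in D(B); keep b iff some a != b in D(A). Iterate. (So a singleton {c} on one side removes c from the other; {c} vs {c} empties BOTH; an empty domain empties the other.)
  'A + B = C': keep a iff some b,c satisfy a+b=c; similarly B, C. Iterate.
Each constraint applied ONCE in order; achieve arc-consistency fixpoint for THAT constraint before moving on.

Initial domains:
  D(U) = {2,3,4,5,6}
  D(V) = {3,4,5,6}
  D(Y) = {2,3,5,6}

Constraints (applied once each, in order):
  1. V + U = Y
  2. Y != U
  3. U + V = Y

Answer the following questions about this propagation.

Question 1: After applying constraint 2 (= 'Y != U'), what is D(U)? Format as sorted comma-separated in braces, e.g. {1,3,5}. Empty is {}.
Answer: {2,3}

Derivation:
Constraint 1 (V + U = Y) on D(V)={3,4,5,6} D(U)={2,3,4,5,6} D(Y)={2,3,5,6}: V {3,4,5,6}->{3,4}; U {2,3,4,5,6}->{2,3}; Y {2,3,5,6}->{5,6}
Constraint 2 (Y != U) on D(Y)={5,6} D(U)={2,3}: no change
So after constraint 2: D(U) = {2,3}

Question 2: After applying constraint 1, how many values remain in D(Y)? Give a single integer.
Answer: 2

Derivation:
Constraint 1 (V + U = Y) on D(V)={3,4,5,6} D(U)={2,3,4,5,6} D(Y)={2,3,5,6}: V {3,4,5,6}->{3,4}; U {2,3,4,5,6}->{2,3}; Y {2,3,5,6}->{5,6}
So after constraint 1: D(Y)={5,6}, size = 2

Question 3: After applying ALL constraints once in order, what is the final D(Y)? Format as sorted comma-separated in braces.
Answer: {5,6}

Derivation:
Constraint 1 (V + U = Y) on D(V)={3,4,5,6} D(U)={2,3,4,5,6} D(Y)={2,3,5,6}: V {3,4,5,6}->{3,4}; U {2,3,4,5,6}->{2,3}; Y {2,3,5,6}->{5,6}
Constraint 2 (Y != U) on D(Y)={5,6} D(U)={2,3}: no change
Constraint 3 (U + V = Y) on D(U)={2,3} D(V)={3,4} D(Y)={5,6}: no change
So after all 3 constraints: D(Y) = {5,6}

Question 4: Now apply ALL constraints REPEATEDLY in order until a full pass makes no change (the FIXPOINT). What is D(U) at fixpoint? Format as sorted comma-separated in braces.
pass 0 (initial): D(U)={2,3,4,5,6}
pass 1: U {2,3,4,5,6}->{2,3}; V {3,4,5,6}->{3,4}; Y {2,3,5,6}->{5,6}
pass 2: no change
Fixpoint after 2 passes: D(U) = {2,3}

Answer: {2,3}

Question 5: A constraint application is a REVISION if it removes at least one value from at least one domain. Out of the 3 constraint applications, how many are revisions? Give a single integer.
Answer: 1

Derivation:
Constraint 1 (V + U = Y) on D(V)={3,4,5,6} D(U)={2,3,4,5,6} D(Y)={2,3,5,6}: V {3,4,5,6}->{3,4}; U {2,3,4,5,6}->{2,3}; Y {2,3,5,6}->{5,6} => REVISION
Constraint 2 (Y != U) on D(Y)={5,6} D(U)={2,3}: no change => not a revision
Constraint 3 (U + V = Y) on D(U)={2,3} D(V)={3,4} D(Y)={5,6}: no change => not a revision
Total revisions = 1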